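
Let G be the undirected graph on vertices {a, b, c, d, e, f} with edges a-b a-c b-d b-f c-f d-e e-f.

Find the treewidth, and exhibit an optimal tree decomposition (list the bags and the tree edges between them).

Every bag has size at most 3, so the width is 3 − 1 = 2 and tw(G) ≤ 2. The edges c–a–b–f–c form a cycle, so G is not a tree and its treewidth is at least 2. Combining the bounds, tw(G) = 2.

Treewidth 2.
One optimal decomposition is:
Bags: B1 = {a, c, f}  B2 = {a, b, f}  B3 = {b, e, f}  B4 = {b, d, e}
Tree: B1–B2, B2–B3, B3–B4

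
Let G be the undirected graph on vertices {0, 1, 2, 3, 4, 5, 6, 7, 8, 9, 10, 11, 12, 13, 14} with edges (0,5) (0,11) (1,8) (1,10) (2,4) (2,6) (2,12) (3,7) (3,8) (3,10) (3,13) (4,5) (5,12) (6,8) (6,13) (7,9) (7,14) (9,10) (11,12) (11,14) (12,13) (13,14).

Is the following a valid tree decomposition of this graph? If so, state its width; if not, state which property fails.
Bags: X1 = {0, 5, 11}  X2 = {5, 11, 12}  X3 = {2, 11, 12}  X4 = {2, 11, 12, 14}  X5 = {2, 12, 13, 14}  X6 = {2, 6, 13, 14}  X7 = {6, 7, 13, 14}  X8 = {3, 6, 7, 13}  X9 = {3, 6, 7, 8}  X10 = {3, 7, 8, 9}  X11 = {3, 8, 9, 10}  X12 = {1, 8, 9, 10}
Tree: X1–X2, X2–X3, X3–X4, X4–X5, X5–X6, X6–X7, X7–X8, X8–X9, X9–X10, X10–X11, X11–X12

A tree decomposition must satisfy three properties: every vertex lies in some bag; for every edge, both endpoints lie together in some bag; and for every vertex, the bags containing it form a connected subtree. Here vertex 4 appears in no bag, so the decomposition is invalid.

No — vertex 4 appears in no bag.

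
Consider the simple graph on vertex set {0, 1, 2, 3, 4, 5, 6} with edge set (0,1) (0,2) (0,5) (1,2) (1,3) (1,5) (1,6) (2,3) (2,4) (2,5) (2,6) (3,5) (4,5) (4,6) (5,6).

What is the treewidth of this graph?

3

A width-3 tree decomposition is:
Bags: B1 = {1, 2, 5, 6}  B2 = {1, 2, 3, 5}  B3 = {0, 1, 2, 5}  B4 = {2, 4, 5, 6}
Tree: B1–B2, B2–B3, B1–B4
Every bag has size at most 4, so the width is 4 − 1 = 3 and tw(G) ≤ 3. For the lower bound, the 4 vertices {0, 1, 2, 5} are pairwise adjacent, and any tree decomposition puts a clique entirely inside one bag — forcing width ≥ 3. Combining the bounds, tw(G) = 3.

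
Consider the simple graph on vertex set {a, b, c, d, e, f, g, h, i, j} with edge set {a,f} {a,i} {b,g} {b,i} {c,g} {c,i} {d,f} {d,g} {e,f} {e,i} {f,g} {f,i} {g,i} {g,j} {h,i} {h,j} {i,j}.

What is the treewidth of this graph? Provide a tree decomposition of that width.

The largest bag has 3 vertices, giving width 2; this decomposition certifies tw(G) ≤ 2. On the other hand G contains the 3-clique {d, f, g}. A clique must lie in a single bag of any decomposition, so no decomposition can have width below 2. Therefore the treewidth is 2.

Treewidth 2.
One optimal decomposition is:
Bags: B1 = {f, g, i}  B2 = {a, f, i}  B3 = {b, g, i}  B4 = {g, i, j}  B5 = {d, f, g}  B6 = {h, i, j}  B7 = {e, f, i}  B8 = {c, g, i}
Tree: B1–B2, B1–B3, B3–B4, B1–B5, B4–B6, B1–B7, B3–B8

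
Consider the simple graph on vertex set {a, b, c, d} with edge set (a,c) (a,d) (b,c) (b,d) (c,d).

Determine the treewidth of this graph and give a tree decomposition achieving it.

The largest bag has 3 vertices, giving width 2; this decomposition certifies tw(G) ≤ 2. Conversely, {a, c, d} is a clique of size 3, and the vertices of any clique must share a bag in every tree decomposition; so some bag has ≥ 3 vertices and tw(G) ≥ 2. Combining the bounds, tw(G) = 2.

Treewidth 2.
Bags: B1 = {b, c, d}  B2 = {a, c, d}
Tree: B1–B2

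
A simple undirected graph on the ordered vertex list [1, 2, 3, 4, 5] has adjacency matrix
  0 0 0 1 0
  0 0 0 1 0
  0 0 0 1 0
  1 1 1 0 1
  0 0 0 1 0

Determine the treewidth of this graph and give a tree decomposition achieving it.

Every bag has size at most 2, so the width is 2 − 1 = 1 and tw(G) ≤ 1. Any graph with an edge has treewidth ≥ 1, and G has the edge 3–4. Hence tw(G) = 1 exactly.

Treewidth 1.
Bags: B1 = {3, 4}  B2 = {2, 4}  B3 = {4, 5}  B4 = {1, 4}
Tree: B1–B2, B1–B3, B2–B4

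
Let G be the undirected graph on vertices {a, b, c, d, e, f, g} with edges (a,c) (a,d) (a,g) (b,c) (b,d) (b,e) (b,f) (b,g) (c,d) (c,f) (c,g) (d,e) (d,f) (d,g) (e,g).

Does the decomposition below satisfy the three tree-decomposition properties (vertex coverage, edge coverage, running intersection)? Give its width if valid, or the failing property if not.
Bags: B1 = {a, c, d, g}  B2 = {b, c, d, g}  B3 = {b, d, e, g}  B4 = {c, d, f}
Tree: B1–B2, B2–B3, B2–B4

A tree decomposition must satisfy three properties: every vertex lies in some bag; for every edge, both endpoints lie together in some bag; and for every vertex, the bags containing it form a connected subtree. Here edge (b,f) lies in no bag, so the decomposition is invalid.

No — edge (b,f) lies in no bag.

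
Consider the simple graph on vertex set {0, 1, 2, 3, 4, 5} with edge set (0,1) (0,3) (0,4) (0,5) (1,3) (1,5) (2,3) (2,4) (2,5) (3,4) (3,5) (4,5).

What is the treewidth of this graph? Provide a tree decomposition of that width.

Treewidth 3.
One optimal decomposition is:
Bags: B1 = {0, 3, 4, 5}  B2 = {2, 3, 4, 5}  B3 = {0, 1, 3, 5}
Tree: B1–B2, B1–B3

Each bag holds 4 vertices, so the decomposition has width 3, which upper-bounds the treewidth. For the lower bound, the 4 vertices {0, 1, 3, 5} are pairwise adjacent, and any tree decomposition puts a clique entirely inside one bag — forcing width ≥ 3. Combining the bounds, tw(G) = 3.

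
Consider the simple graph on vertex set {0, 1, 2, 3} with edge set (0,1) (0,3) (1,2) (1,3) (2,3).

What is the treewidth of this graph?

2

A width-2 tree decomposition is:
Bags: B1 = {0, 1, 3}  B2 = {1, 2, 3}
Tree: B1–B2
The largest bag has 3 vertices, giving width 2; this decomposition certifies tw(G) ≤ 2. Conversely, {0, 1, 3} is a clique of size 3, and the vertices of any clique must share a bag in every tree decomposition; so some bag has ≥ 3 vertices and tw(G) ≥ 2. Combining the bounds, tw(G) = 2.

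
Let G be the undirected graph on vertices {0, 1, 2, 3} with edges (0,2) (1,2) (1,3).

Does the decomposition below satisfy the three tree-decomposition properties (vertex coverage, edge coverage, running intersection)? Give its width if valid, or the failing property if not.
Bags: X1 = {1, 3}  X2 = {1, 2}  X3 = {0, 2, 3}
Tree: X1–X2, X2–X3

No — bags containing vertex 3 are not connected in the tree.

A tree decomposition must satisfy three properties: every vertex lies in some bag; for every edge, both endpoints lie together in some bag; and for every vertex, the bags containing it form a connected subtree. Here bags containing vertex 3 are not connected in the tree, so the decomposition is invalid.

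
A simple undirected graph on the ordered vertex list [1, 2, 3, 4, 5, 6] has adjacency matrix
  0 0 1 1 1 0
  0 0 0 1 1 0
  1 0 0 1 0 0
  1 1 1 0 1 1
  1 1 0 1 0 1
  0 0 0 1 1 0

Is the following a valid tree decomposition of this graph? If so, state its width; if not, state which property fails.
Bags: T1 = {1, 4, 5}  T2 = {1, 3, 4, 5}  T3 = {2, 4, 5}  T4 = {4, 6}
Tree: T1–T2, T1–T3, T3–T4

No — edge (5,6) lies in no bag.

A tree decomposition must satisfy three properties: every vertex lies in some bag; for every edge, both endpoints lie together in some bag; and for every vertex, the bags containing it form a connected subtree. Here edge (5,6) lies in no bag, so the decomposition is invalid.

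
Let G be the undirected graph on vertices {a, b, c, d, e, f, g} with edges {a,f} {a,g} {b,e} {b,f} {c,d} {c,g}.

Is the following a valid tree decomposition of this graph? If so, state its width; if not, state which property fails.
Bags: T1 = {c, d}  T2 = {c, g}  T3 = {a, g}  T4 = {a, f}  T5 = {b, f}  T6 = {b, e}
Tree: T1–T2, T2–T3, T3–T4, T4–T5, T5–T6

Yes; width 1.

Checking the three conditions: (i) the bags cover all of {a, b, c, d, e, f, g}; (ii) for each edge, some bag contains both endpoints; (iii) the bags containing any fixed vertex form a subtree. All hold, so the decomposition is valid with width 2 − 1 = 1.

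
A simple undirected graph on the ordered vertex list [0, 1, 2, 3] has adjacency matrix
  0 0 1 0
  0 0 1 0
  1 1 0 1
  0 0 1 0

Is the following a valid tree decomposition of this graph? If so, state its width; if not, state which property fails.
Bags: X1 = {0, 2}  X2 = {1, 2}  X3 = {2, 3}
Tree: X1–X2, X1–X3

Checking the three conditions: (i) the bags cover all of {0, 1, 2, 3}; (ii) for each edge, some bag contains both endpoints; (iii) the bags containing any fixed vertex form a subtree. All hold, so the decomposition is valid with width 2 − 1 = 1.

Yes; width 1.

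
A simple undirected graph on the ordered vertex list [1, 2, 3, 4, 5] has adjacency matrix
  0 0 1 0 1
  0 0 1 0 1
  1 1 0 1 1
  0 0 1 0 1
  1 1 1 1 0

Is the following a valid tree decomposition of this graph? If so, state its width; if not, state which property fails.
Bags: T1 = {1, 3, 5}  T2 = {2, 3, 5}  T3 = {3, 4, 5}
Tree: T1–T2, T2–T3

Vertex coverage: the bags together contain {1, 2, 3, 4, 5}, the full vertex set. Edge coverage: each edge of G has both endpoints in at least one bag. Running intersection: for every vertex, the bags containing it form a connected subtree. All three properties hold, so this is a valid tree decomposition of width max|bag| − 1 = 2, and hence tw(G) ≤ 2.

Yes; width 2.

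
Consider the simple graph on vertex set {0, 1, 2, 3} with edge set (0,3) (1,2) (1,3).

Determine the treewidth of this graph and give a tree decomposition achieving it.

Each bag holds 2 vertices, so the decomposition has width 1, which upper-bounds the treewidth. Since G has at least one edge (e.g. 3–1), it is not an edgeless graph, so tw(G) ≥ 1. Hence tw(G) = 1 exactly.

Treewidth 1.
One optimal decomposition is:
Bags: B1 = {1, 3}  B2 = {1, 2}  B3 = {0, 3}
Tree: B1–B2, B1–B3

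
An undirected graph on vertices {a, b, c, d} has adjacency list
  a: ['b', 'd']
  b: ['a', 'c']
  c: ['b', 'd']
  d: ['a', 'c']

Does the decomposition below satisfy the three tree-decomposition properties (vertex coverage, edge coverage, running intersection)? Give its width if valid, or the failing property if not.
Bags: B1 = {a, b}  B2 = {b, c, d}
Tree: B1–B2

No — edge (d,a) lies in no bag.

A tree decomposition must satisfy three properties: every vertex lies in some bag; for every edge, both endpoints lie together in some bag; and for every vertex, the bags containing it form a connected subtree. Here edge (d,a) lies in no bag, so the decomposition is invalid.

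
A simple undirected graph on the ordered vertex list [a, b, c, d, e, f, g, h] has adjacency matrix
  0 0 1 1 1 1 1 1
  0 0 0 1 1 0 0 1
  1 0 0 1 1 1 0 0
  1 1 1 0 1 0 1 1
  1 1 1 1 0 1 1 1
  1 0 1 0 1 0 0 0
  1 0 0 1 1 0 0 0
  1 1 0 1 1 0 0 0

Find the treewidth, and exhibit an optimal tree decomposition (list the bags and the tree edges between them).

Each bag holds 4 vertices, so the decomposition has width 3, which upper-bounds the treewidth. For the lower bound, the 4 vertices {a, d, e, g} are pairwise adjacent, and any tree decomposition puts a clique entirely inside one bag — forcing width ≥ 3. The upper and lower bounds meet at 3, so that is the treewidth.

Treewidth 3.
Bags: B1 = {a, c, d, e}  B2 = {a, d, e, h}  B3 = {a, c, e, f}  B4 = {b, d, e, h}  B5 = {a, d, e, g}
Tree: B1–B2, B1–B3, B2–B4, B2–B5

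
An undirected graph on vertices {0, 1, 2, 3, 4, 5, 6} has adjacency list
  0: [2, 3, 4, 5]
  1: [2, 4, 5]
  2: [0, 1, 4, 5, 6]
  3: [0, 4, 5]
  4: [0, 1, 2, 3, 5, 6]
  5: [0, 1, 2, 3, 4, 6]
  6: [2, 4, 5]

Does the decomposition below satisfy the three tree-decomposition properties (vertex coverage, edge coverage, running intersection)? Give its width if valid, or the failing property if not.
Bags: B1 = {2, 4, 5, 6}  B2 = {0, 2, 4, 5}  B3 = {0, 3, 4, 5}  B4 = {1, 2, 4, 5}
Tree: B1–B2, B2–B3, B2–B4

Yes; width 3.

Vertex coverage: the bags together contain {0, 1, 2, 3, 4, 5, 6}, the full vertex set. Edge coverage: each edge of G has both endpoints in at least one bag. Running intersection: for every vertex, the bags containing it form a connected subtree. All three properties hold, so this is a valid tree decomposition of width max|bag| − 1 = 3, and hence tw(G) ≤ 3.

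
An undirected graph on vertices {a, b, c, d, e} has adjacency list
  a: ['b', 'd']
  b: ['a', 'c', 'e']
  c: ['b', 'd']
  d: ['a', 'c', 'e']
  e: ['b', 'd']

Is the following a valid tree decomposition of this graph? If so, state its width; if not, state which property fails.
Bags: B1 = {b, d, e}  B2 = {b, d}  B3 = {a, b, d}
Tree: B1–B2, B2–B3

A tree decomposition must satisfy three properties: every vertex lies in some bag; for every edge, both endpoints lie together in some bag; and for every vertex, the bags containing it form a connected subtree. Here vertex c appears in no bag, so the decomposition is invalid.

No — vertex c appears in no bag.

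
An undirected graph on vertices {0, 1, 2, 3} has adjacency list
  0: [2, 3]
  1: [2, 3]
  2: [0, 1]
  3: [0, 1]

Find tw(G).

A width-2 tree decomposition is:
Bags: B1 = {0, 2, 3}  B2 = {1, 2, 3}
Tree: B1–B2
The largest bag has 3 vertices, giving width 2; this decomposition certifies tw(G) ≤ 2. For the lower bound, G contains the cycle 3–0–2–1–3, so G is not a forest; only forests have treewidth ≤ 1, hence tw(G) ≥ 2. Therefore the treewidth is 2.

2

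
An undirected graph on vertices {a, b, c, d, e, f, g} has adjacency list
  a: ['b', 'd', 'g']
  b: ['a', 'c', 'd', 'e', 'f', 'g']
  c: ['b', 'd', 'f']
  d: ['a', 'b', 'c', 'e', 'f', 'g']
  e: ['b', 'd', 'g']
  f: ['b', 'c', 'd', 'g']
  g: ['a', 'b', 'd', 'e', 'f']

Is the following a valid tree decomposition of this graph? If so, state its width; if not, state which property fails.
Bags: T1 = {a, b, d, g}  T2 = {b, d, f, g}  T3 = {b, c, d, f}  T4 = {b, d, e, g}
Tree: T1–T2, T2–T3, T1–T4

Yes; width 3.

Vertex coverage: the bags together contain {a, b, c, d, e, f, g}, the full vertex set. Edge coverage: each edge of G has both endpoints in at least one bag. Running intersection: for every vertex, the bags containing it form a connected subtree. All three properties hold, so this is a valid tree decomposition of width max|bag| − 1 = 3, and hence tw(G) ≤ 3.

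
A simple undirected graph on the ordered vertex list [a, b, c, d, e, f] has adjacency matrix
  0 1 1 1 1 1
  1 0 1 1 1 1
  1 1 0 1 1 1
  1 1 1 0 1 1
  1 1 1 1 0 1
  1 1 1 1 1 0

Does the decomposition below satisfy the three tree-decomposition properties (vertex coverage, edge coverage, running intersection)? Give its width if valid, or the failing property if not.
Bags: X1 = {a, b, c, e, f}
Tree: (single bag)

No — vertex d appears in no bag.

A tree decomposition must satisfy three properties: every vertex lies in some bag; for every edge, both endpoints lie together in some bag; and for every vertex, the bags containing it form a connected subtree. Here vertex d appears in no bag, so the decomposition is invalid.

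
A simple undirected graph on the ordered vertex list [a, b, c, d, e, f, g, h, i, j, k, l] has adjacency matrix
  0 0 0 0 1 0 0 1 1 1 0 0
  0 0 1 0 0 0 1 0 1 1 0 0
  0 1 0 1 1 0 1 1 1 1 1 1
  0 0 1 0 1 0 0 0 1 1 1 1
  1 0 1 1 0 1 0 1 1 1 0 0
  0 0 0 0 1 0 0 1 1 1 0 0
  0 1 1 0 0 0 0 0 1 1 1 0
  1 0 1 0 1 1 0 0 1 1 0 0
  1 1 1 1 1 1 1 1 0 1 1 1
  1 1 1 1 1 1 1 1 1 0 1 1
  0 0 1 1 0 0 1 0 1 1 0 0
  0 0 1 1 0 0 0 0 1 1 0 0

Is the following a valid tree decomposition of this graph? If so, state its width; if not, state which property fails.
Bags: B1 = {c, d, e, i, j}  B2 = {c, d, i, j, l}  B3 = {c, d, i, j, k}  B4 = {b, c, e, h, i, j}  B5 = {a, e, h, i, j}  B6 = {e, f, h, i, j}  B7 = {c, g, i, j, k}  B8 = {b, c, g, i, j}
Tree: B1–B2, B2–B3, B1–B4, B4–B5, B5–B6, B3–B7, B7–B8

A tree decomposition must satisfy three properties: every vertex lies in some bag; for every edge, both endpoints lie together in some bag; and for every vertex, the bags containing it form a connected subtree. Here bags containing vertex b are not connected in the tree, so the decomposition is invalid.

No — bags containing vertex b are not connected in the tree.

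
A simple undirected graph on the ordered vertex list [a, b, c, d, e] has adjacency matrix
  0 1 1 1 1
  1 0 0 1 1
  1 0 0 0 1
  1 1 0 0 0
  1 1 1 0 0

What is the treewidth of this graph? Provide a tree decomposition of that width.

Treewidth 2.
One optimal decomposition is:
Bags: B1 = {a, c, e}  B2 = {a, b, e}  B3 = {a, b, d}
Tree: B1–B2, B2–B3

The largest bag has 3 vertices, giving width 2; this decomposition certifies tw(G) ≤ 2. On the other hand G contains the 3-clique {a, b, d}. A clique must lie in a single bag of any decomposition, so no decomposition can have width below 2. Combining the bounds, tw(G) = 2.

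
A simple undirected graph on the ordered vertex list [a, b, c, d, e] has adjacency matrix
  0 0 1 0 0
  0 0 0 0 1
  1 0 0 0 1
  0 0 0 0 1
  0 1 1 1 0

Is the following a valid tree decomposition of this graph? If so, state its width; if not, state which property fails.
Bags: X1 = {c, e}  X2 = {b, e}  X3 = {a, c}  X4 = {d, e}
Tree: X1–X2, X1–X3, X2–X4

Checking the three conditions: (i) the bags cover all of {a, b, c, d, e}; (ii) for each edge, some bag contains both endpoints; (iii) the bags containing any fixed vertex form a subtree. All hold, so the decomposition is valid with width 2 − 1 = 1.

Yes; width 1.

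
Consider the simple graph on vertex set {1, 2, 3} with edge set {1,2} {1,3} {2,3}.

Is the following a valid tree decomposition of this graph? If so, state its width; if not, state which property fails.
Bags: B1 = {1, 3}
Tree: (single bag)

A tree decomposition must satisfy three properties: every vertex lies in some bag; for every edge, both endpoints lie together in some bag; and for every vertex, the bags containing it form a connected subtree. Here vertex 2 appears in no bag, so the decomposition is invalid.

No — vertex 2 appears in no bag.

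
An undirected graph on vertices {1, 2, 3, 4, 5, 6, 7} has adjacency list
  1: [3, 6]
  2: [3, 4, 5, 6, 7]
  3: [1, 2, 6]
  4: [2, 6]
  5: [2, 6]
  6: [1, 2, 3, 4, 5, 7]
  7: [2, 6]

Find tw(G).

A width-2 tree decomposition is:
Bags: B1 = {2, 4, 6}  B2 = {2, 5, 6}  B3 = {2, 6, 7}  B4 = {2, 3, 6}  B5 = {1, 3, 6}
Tree: B1–B2, B2–B3, B1–B4, B4–B5
The largest bag has 3 vertices, giving width 2; this decomposition certifies tw(G) ≤ 2. On the other hand G contains the 3-clique {1, 3, 6}. A clique must lie in a single bag of any decomposition, so no decomposition can have width below 2. Hence tw(G) = 2 exactly.

2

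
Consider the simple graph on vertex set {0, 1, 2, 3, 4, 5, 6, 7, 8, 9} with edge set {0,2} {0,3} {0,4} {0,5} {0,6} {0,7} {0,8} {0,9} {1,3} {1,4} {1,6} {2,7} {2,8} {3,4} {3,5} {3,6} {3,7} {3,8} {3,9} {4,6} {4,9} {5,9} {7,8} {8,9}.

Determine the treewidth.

3

A width-3 tree decomposition is:
Bags: B1 = {0, 3, 4, 9}  B2 = {0, 3, 8, 9}  B3 = {0, 3, 7, 8}  B4 = {0, 2, 7, 8}  B5 = {0, 3, 4, 6}  B6 = {1, 3, 4, 6}  B7 = {0, 3, 5, 9}
Tree: B1–B2, B2–B3, B3–B4, B1–B5, B5–B6, B1–B7
The largest bag has 4 vertices, giving width 3; this decomposition certifies tw(G) ≤ 3. On the other hand G contains the 4-clique {0, 2, 7, 8}. A clique must lie in a single bag of any decomposition, so no decomposition can have width below 3. Combining the bounds, tw(G) = 3.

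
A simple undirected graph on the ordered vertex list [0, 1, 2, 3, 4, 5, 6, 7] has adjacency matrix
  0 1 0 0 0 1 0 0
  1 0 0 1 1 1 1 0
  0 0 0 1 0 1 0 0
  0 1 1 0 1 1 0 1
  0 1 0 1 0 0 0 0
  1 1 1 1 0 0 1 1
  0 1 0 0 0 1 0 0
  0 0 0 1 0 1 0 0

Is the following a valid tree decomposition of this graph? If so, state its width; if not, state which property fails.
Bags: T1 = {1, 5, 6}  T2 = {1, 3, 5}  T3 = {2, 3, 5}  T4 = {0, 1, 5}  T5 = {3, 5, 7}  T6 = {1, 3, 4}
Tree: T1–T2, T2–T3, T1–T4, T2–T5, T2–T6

Every vertex of G appears in some bag (union = {0, 1, 2, 3, 4, 5, 6, 7}); every edge is covered by a bag; and for each vertex v the set of bags containing v is connected in the bag tree. The decomposition is therefore valid. The largest bag has 3 vertices, so the width is 2.

Yes; width 2.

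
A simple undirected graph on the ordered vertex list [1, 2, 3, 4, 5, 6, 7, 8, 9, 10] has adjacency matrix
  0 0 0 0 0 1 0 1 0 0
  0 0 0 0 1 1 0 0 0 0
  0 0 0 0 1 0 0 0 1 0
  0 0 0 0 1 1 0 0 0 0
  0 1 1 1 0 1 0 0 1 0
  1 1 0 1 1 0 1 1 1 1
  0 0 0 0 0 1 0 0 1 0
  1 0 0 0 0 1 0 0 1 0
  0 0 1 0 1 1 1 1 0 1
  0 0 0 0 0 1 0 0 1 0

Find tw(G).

A width-2 tree decomposition is:
Bags: B1 = {6, 7, 9}  B2 = {5, 6, 9}  B3 = {3, 5, 9}  B4 = {6, 9, 10}  B5 = {6, 8, 9}  B6 = {4, 5, 6}  B7 = {1, 6, 8}  B8 = {2, 5, 6}
Tree: B1–B2, B2–B3, B2–B4, B4–B5, B2–B6, B5–B7, B2–B8
Every bag has size at most 3, so the width is 3 − 1 = 2 and tw(G) ≤ 2. Conversely, {3, 5, 9} is a clique of size 3, and the vertices of any clique must share a bag in every tree decomposition; so some bag has ≥ 3 vertices and tw(G) ≥ 2. The upper and lower bounds meet at 2, so that is the treewidth.

2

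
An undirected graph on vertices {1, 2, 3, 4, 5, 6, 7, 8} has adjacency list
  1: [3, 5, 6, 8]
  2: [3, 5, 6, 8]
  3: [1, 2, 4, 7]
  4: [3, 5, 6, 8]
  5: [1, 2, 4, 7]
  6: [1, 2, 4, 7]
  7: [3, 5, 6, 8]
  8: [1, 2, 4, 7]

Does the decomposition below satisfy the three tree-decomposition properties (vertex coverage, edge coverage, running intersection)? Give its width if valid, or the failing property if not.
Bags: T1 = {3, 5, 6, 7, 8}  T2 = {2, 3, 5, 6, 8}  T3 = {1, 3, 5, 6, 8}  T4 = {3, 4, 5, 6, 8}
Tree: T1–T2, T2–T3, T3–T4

Yes; width 4.

Checking the three conditions: (i) the bags cover all of {1, 2, 3, 4, 5, 6, 7, 8}; (ii) for each edge, some bag contains both endpoints; (iii) the bags containing any fixed vertex form a subtree. All hold, so the decomposition is valid with width 5 − 1 = 4.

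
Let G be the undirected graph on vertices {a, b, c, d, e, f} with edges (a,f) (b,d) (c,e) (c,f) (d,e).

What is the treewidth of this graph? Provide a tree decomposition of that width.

Treewidth 1.
One optimal decomposition is:
Bags: B1 = {a, f}  B2 = {c, f}  B3 = {c, e}  B4 = {d, e}  B5 = {b, d}
Tree: B1–B2, B2–B3, B3–B4, B4–B5

Each bag holds 2 vertices, so the decomposition has width 1, which upper-bounds the treewidth. G has an edge, so its treewidth is at least 1. Therefore the treewidth is 1.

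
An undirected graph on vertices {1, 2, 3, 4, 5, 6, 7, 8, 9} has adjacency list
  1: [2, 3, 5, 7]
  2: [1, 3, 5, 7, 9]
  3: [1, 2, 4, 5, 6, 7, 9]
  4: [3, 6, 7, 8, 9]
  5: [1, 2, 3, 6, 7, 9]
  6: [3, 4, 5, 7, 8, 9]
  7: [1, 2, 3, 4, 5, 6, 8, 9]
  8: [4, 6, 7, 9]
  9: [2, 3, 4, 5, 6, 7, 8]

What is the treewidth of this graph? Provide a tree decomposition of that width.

The largest bag has 5 vertices, giving width 4; this decomposition certifies tw(G) ≤ 4. For the lower bound, the 5 vertices {4, 6, 7, 8, 9} are pairwise adjacent, and any tree decomposition puts a clique entirely inside one bag — forcing width ≥ 4. The upper and lower bounds meet at 4, so that is the treewidth.

Treewidth 4.
Bags: B1 = {3, 5, 6, 7, 9}  B2 = {3, 4, 6, 7, 9}  B3 = {2, 3, 5, 7, 9}  B4 = {4, 6, 7, 8, 9}  B5 = {1, 2, 3, 5, 7}
Tree: B1–B2, B1–B3, B2–B4, B3–B5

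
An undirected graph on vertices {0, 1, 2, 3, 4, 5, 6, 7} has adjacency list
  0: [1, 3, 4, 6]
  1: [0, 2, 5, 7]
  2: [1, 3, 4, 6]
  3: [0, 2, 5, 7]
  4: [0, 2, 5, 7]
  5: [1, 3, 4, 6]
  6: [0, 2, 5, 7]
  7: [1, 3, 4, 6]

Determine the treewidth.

A width-4 tree decomposition is:
Bags: B1 = {1, 2, 3, 4, 6}  B2 = {1, 3, 4, 5, 6}  B3 = {1, 3, 4, 6, 7}  B4 = {0, 1, 3, 4, 6}
Tree: B1–B2, B2–B3, B3–B4
Each bag holds 5 vertices, so the decomposition has width 4, which upper-bounds the treewidth. For the lower bound: the 5 vertex sets {2,3}, {5,6}, {4,7}, {1}, {0} are disjoint, each induces a connected subgraph, and every pair is joined by at least one edge of G. Contracting each set to a single vertex therefore yields K_{5} as a minor, and since treewidth is minor-monotone, tw(G) ≥ tw(K_{5}) = 4. Hence tw(G) = 4 exactly.

4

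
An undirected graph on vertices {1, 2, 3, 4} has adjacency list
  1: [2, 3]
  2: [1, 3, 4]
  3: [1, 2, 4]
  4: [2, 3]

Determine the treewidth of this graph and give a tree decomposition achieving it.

Treewidth 2.
Bags: B1 = {2, 3, 4}  B2 = {1, 2, 3}
Tree: B1–B2

The largest bag has 3 vertices, giving width 2; this decomposition certifies tw(G) ≤ 2. Conversely, {1, 2, 3} is a clique of size 3, and the vertices of any clique must share a bag in every tree decomposition; so some bag has ≥ 3 vertices and tw(G) ≥ 2. Hence tw(G) = 2 exactly.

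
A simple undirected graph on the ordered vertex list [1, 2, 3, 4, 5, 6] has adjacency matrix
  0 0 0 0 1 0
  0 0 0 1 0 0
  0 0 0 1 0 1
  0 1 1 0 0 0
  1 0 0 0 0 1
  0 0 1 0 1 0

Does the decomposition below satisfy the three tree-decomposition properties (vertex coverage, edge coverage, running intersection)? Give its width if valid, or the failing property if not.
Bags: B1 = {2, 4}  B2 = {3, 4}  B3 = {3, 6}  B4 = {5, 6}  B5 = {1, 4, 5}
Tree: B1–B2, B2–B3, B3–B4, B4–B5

No — bags containing vertex 4 are not connected in the tree.

A tree decomposition must satisfy three properties: every vertex lies in some bag; for every edge, both endpoints lie together in some bag; and for every vertex, the bags containing it form a connected subtree. Here bags containing vertex 4 are not connected in the tree, so the decomposition is invalid.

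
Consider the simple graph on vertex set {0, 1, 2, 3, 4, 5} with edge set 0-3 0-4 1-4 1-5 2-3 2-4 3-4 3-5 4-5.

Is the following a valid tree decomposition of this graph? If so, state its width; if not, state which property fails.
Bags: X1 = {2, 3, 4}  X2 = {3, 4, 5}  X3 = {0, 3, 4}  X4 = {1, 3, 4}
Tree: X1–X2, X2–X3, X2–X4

A tree decomposition must satisfy three properties: every vertex lies in some bag; for every edge, both endpoints lie together in some bag; and for every vertex, the bags containing it form a connected subtree. Here edge (5,1) lies in no bag, so the decomposition is invalid.

No — edge (5,1) lies in no bag.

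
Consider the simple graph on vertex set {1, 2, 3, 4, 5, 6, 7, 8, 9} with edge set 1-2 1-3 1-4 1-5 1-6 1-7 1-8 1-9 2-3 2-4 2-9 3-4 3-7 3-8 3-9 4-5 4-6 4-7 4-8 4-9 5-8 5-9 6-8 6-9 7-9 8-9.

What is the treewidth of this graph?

A width-4 tree decomposition is:
Bags: B1 = {1, 3, 4, 8, 9}  B2 = {1, 4, 5, 8, 9}  B3 = {1, 4, 6, 8, 9}  B4 = {1, 3, 4, 7, 9}  B5 = {1, 2, 3, 4, 9}
Tree: B1–B2, B2–B3, B1–B4, B1–B5
Every bag has size at most 5, so the width is 5 − 1 = 4 and tw(G) ≤ 4. Conversely, {1, 3, 4, 8, 9} is a clique of size 5, and the vertices of any clique must share a bag in every tree decomposition; so some bag has ≥ 5 vertices and tw(G) ≥ 4. Combining the bounds, tw(G) = 4.

4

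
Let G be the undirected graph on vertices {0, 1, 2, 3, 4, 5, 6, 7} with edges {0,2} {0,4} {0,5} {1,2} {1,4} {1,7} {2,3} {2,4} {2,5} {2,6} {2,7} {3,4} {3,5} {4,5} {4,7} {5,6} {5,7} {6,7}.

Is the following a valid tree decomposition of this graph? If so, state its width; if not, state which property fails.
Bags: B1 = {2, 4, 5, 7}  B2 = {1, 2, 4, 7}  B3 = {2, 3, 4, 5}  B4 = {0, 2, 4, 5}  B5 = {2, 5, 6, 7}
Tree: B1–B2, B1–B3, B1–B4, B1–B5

Vertex coverage: the bags together contain {0, 1, 2, 3, 4, 5, 6, 7}, the full vertex set. Edge coverage: each edge of G has both endpoints in at least one bag. Running intersection: for every vertex, the bags containing it form a connected subtree. All three properties hold, so this is a valid tree decomposition of width max|bag| − 1 = 3, and hence tw(G) ≤ 3.

Yes; width 3.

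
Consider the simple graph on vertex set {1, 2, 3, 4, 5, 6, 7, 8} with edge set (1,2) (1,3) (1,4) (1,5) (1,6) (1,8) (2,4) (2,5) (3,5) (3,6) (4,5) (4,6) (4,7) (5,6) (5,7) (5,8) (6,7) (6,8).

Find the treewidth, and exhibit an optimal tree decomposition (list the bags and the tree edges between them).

Every bag has size at most 4, so the width is 4 − 1 = 3 and tw(G) ≤ 3. On the other hand G contains the 4-clique {1, 2, 4, 5}. A clique must lie in a single bag of any decomposition, so no decomposition can have width below 3. Combining the bounds, tw(G) = 3.

Treewidth 3.
One such decomposition:
Bags: B1 = {1, 4, 5, 6}  B2 = {4, 5, 6, 7}  B3 = {1, 3, 5, 6}  B4 = {1, 2, 4, 5}  B5 = {1, 5, 6, 8}
Tree: B1–B2, B1–B3, B1–B4, B1–B5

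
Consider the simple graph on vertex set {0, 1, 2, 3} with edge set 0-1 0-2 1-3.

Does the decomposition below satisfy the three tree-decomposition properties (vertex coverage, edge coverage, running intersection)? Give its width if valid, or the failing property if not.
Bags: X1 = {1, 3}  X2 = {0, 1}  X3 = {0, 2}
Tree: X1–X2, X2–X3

Yes; width 1.

Every vertex of G appears in some bag (union = {0, 1, 2, 3}); every edge is covered by a bag; and for each vertex v the set of bags containing v is connected in the bag tree. The decomposition is therefore valid. The largest bag has 2 vertices, so the width is 1.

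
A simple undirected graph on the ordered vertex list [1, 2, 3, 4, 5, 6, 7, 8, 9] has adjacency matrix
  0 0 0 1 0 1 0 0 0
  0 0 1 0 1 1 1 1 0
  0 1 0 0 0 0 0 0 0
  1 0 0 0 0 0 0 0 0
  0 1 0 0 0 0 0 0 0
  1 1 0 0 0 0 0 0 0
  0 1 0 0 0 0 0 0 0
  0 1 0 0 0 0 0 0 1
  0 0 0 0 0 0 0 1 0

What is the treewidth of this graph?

A width-1 tree decomposition is:
Bags: B1 = {2, 6}  B2 = {2, 3}  B3 = {2, 8}  B4 = {2, 5}  B5 = {1, 6}  B6 = {8, 9}  B7 = {1, 4}  B8 = {2, 7}
Tree: B1–B2, B2–B3, B2–B4, B1–B5, B3–B6, B5–B7, B2–B8
The largest bag has 2 vertices, giving width 1; this decomposition certifies tw(G) ≤ 1. Any graph with an edge has treewidth ≥ 1, and G has the edge 2–6. Therefore the treewidth is 1.

1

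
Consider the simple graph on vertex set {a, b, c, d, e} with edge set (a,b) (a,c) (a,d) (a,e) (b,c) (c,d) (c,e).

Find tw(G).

2

A width-2 tree decomposition is:
Bags: B1 = {a, b, c}  B2 = {a, c, e}  B3 = {a, c, d}
Tree: B1–B2, B2–B3
Every bag has size at most 3, so the width is 3 − 1 = 2 and tw(G) ≤ 2. Conversely, {a, c, d} is a clique of size 3, and the vertices of any clique must share a bag in every tree decomposition; so some bag has ≥ 3 vertices and tw(G) ≥ 2. The upper and lower bounds meet at 2, so that is the treewidth.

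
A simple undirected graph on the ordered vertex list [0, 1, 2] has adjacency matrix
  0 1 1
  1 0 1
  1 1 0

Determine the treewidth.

2

A width-2 tree decomposition is:
Bags: B1 = {0, 1, 2}
Tree: (single bag)
With just one bag of size 3, the width is 3 − 1 = 2, so tw(G) ≤ 2. For the lower bound, the 3 vertices {0, 1, 2} are pairwise adjacent, and any tree decomposition puts a clique entirely inside one bag — forcing width ≥ 2. Therefore the treewidth is 2.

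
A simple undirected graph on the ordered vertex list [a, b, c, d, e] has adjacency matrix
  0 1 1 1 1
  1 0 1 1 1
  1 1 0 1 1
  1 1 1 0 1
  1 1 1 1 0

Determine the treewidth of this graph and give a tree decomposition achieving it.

Treewidth 4.
One such decomposition:
Bags: B1 = {a, b, c, d, e}
Tree: (single bag)

With just one bag of size 5, the width is 5 − 1 = 4, so tw(G) ≤ 4. For the lower bound, the 5 vertices {a, b, c, d, e} are pairwise adjacent, and any tree decomposition puts a clique entirely inside one bag — forcing width ≥ 4. Hence tw(G) = 4 exactly.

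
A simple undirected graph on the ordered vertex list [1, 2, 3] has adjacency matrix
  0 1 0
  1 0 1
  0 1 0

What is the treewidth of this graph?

A width-1 tree decomposition is:
Bags: B1 = {2, 3}  B2 = {1, 2}
Tree: B1–B2
The largest bag has 2 vertices, giving width 1; this decomposition certifies tw(G) ≤ 1. Since G has at least one edge (e.g. 2–3), it is not an edgeless graph, so tw(G) ≥ 1. The upper and lower bounds meet at 1, so that is the treewidth.

1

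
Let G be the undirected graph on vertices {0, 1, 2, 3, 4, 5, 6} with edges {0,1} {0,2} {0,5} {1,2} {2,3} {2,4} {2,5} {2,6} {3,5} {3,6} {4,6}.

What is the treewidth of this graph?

A width-2 tree decomposition is:
Bags: B1 = {0, 1, 2}  B2 = {0, 2, 5}  B3 = {2, 3, 5}  B4 = {2, 3, 6}  B5 = {2, 4, 6}
Tree: B1–B2, B2–B3, B3–B4, B4–B5
Each bag holds 3 vertices, so the decomposition has width 2, which upper-bounds the treewidth. On the other hand G contains the 3-clique {0, 1, 2}. A clique must lie in a single bag of any decomposition, so no decomposition can have width below 2. Hence tw(G) = 2 exactly.

2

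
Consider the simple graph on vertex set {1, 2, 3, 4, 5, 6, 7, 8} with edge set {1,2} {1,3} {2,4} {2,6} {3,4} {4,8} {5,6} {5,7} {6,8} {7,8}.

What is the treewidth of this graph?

A width-2 tree decomposition is:
Bags: B1 = {1, 3, 4}  B2 = {1, 2, 4}  B3 = {2, 4, 8}  B4 = {2, 6, 8}  B5 = {6, 7, 8}  B6 = {5, 6, 7}
Tree: B1–B2, B2–B3, B3–B4, B4–B5, B5–B6
Every bag has size at most 3, so the width is 3 − 1 = 2 and tw(G) ≤ 2. Since 3–1–2–4–3 is a cycle in G, G is not acyclic. Forests are exactly the graphs of treewidth ≤ 1, so tw(G) ≥ 2. Combining the bounds, tw(G) = 2.

2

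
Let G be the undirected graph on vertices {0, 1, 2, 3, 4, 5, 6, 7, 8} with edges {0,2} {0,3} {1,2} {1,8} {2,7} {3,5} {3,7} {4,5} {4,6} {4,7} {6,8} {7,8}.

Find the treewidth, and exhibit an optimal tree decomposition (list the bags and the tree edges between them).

Treewidth 3.
One such decomposition:
Bags: B1 = {1, 4, 6, 8}  B2 = {1, 4, 7, 8}  B3 = {1, 2, 4, 7}  B4 = {2, 4, 5, 7}  B5 = {2, 3, 5, 7}  B6 = {0, 2, 3, 5}
Tree: B1–B2, B2–B3, B3–B4, B4–B5, B5–B6

Each bag holds 4 vertices, so the decomposition has width 3, which upper-bounds the treewidth. For the lower bound: the 4 vertex sets {1,6,8}, {4}, {7}, {0,2,3,5} are disjoint, each induces a connected subgraph, and every pair is joined by at least one edge of G. Contracting each set to a single vertex therefore yields K_{4} as a minor, and since treewidth is minor-monotone, tw(G) ≥ tw(K_{4}) = 3. Combining the bounds, tw(G) = 3.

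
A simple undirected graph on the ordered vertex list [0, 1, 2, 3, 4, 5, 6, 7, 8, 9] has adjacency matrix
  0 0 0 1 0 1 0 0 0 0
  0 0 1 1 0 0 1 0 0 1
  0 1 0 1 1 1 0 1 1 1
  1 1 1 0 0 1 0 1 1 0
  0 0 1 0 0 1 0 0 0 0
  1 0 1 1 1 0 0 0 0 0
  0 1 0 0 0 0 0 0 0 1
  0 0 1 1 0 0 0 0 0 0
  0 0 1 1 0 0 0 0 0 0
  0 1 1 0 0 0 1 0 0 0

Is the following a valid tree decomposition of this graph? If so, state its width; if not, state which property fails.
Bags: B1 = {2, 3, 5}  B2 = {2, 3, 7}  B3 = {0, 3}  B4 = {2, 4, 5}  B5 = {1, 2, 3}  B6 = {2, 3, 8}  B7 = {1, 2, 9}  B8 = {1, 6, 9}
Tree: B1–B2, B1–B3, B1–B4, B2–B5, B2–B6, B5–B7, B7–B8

A tree decomposition must satisfy three properties: every vertex lies in some bag; for every edge, both endpoints lie together in some bag; and for every vertex, the bags containing it form a connected subtree. Here edge (5,0) lies in no bag, so the decomposition is invalid.

No — edge (5,0) lies in no bag.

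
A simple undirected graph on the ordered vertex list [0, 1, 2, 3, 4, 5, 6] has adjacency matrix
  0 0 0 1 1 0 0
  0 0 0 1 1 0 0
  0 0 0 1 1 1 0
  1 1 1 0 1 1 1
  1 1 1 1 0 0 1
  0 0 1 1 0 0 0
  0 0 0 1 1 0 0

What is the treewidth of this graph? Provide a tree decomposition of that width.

Treewidth 2.
Bags: B1 = {1, 3, 4}  B2 = {3, 4, 6}  B3 = {0, 3, 4}  B4 = {2, 3, 4}  B5 = {2, 3, 5}
Tree: B1–B2, B1–B3, B2–B4, B4–B5

Every bag has size at most 3, so the width is 3 − 1 = 2 and tw(G) ≤ 2. Conversely, {0, 3, 4} is a clique of size 3, and the vertices of any clique must share a bag in every tree decomposition; so some bag has ≥ 3 vertices and tw(G) ≥ 2. Combining the bounds, tw(G) = 2.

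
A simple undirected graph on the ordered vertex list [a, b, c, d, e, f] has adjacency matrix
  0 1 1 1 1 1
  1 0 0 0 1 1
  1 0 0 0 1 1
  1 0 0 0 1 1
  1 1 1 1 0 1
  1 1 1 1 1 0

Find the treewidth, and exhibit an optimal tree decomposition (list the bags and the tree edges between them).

Treewidth 3.
One such decomposition:
Bags: B1 = {a, d, e, f}  B2 = {a, c, e, f}  B3 = {a, b, e, f}
Tree: B1–B2, B2–B3

Every bag has size at most 4, so the width is 4 − 1 = 3 and tw(G) ≤ 3. On the other hand G contains the 4-clique {a, d, e, f}. A clique must lie in a single bag of any decomposition, so no decomposition can have width below 3. Combining the bounds, tw(G) = 3.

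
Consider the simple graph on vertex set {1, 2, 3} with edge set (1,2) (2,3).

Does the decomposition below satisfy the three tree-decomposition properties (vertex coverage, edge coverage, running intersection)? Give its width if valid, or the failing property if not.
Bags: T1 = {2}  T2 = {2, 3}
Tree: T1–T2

No — vertex 1 appears in no bag.

A tree decomposition must satisfy three properties: every vertex lies in some bag; for every edge, both endpoints lie together in some bag; and for every vertex, the bags containing it form a connected subtree. Here vertex 1 appears in no bag, so the decomposition is invalid.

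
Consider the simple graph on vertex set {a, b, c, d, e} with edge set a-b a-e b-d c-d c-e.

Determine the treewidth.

2

A width-2 tree decomposition is:
Bags: B1 = {b, c, d}  B2 = {a, b, c}  B3 = {a, c, e}
Tree: B1–B2, B2–B3
Every bag has size at most 3, so the width is 3 − 1 = 2 and tw(G) ≤ 2. Since c–d–b–a–e–c is a cycle in G, G is not acyclic. Forests are exactly the graphs of treewidth ≤ 1, so tw(G) ≥ 2. Hence tw(G) = 2 exactly.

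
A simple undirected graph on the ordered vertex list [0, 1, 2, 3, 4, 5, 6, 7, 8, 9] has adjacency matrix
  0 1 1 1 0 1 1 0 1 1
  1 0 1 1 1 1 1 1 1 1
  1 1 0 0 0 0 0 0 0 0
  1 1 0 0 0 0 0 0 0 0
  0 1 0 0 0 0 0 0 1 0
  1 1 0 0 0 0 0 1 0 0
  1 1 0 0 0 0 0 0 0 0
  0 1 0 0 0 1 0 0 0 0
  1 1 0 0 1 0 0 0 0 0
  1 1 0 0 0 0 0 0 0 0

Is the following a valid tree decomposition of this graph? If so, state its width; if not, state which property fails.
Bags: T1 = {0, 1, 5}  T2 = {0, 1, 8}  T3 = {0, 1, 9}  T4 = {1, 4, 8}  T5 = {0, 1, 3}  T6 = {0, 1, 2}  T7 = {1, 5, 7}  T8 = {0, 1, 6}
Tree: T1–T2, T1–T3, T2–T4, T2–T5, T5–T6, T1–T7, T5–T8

Vertex coverage: the bags together contain {0, 1, 2, 3, 4, 5, 6, 7, 8, 9}, the full vertex set. Edge coverage: each edge of G has both endpoints in at least one bag. Running intersection: for every vertex, the bags containing it form a connected subtree. All three properties hold, so this is a valid tree decomposition of width max|bag| − 1 = 2, and hence tw(G) ≤ 2.

Yes; width 2.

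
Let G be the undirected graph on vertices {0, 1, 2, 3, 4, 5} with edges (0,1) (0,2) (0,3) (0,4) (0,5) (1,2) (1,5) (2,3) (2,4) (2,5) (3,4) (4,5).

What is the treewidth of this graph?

A width-3 tree decomposition is:
Bags: B1 = {0, 1, 2, 5}  B2 = {0, 2, 4, 5}  B3 = {0, 2, 3, 4}
Tree: B1–B2, B2–B3
Every bag has size at most 4, so the width is 4 − 1 = 3 and tw(G) ≤ 3. On the other hand G contains the 4-clique {0, 1, 2, 5}. A clique must lie in a single bag of any decomposition, so no decomposition can have width below 3. Therefore the treewidth is 3.

3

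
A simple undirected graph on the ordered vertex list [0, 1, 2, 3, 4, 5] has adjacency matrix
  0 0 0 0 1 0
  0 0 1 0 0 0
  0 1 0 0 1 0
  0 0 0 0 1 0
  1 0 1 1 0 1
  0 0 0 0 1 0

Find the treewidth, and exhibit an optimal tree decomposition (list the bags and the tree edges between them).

The largest bag has 2 vertices, giving width 1; this decomposition certifies tw(G) ≤ 1. Since G has at least one edge (e.g. 2–4), it is not an edgeless graph, so tw(G) ≥ 1. Combining the bounds, tw(G) = 1.

Treewidth 1.
One such decomposition:
Bags: B1 = {2, 4}  B2 = {3, 4}  B3 = {1, 2}  B4 = {0, 4}  B5 = {4, 5}
Tree: B1–B2, B1–B3, B1–B4, B4–B5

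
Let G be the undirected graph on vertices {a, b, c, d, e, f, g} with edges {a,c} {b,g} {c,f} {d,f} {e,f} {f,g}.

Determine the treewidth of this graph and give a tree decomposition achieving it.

Treewidth 1.
One optimal decomposition is:
Bags: B1 = {f, g}  B2 = {c, f}  B3 = {d, f}  B4 = {e, f}  B5 = {b, g}  B6 = {a, c}
Tree: B1–B2, B2–B3, B1–B4, B1–B5, B2–B6

Each bag holds 2 vertices, so the decomposition has width 1, which upper-bounds the treewidth. Since G has at least one edge (e.g. g–f), it is not an edgeless graph, so tw(G) ≥ 1. Therefore the treewidth is 1.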